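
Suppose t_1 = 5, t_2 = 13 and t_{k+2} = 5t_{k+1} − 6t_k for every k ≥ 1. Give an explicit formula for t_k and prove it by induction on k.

Claim: t_k = 2^k + 3^k.

Base cases: t_1 = 5 and 2^1 + 3^1 = 5; t_2 = 13 and 2^2 + 3^2 = 13.
Assume t_j = 2^j + 3^j for all 1 ≤ j ≤ m, where m ≥ 2.
Then t_{m+1} = 5t_m − 6t_{m−1} = 5·(2^m + 3^m) − 6·(2^{m−1} + 3^{m−1}) = (5·2 − 6)2^{m−1} + (5·3 − 6)3^{m−1} = 4·2^{m−1} + 9·3^{m−1} = 2^{m+1} + 3^{m+1}.
This completes the inductive step, so t_k = 2^k + 3^k for all k ≥ 1.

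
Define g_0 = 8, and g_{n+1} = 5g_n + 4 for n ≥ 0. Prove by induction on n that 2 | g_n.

Base case: g_0 = 8 = 2·4, so 2 | g_0.
Assume 2 | g_m, so g_m = 2t for some integer t.
Then g_{m+1} = 5g_m + 4 = 5·(2t) + 4 = 2(5t + 2), so 2 | g_{m+1}.
By induction, 2 | g_n for all n ≥ 0.

2 | g_n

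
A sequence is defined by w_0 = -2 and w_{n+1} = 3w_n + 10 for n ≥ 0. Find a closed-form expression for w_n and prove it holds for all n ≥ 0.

Claim: w_n = 3^{n+1} − 5.

Base case: w_0 = -2, and 3^{0+1} − 5 = 3 − 5 = -2.
Assume w_m = 3^{m+1} − 5 for some m ≥ 0.
Then w_{m+1} = 3w_m + 10 = 3·(3^{m+1} − 5) + 10 = 3^{m+2} − 15 + 10 = 3^{m+2} − 5.
So the formula holds for m+1, and by induction w_n = 3^{n+1} − 5 for all n ≥ 0.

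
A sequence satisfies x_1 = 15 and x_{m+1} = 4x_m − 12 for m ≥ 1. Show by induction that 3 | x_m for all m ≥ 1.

Base case: x_1 = 15 = 3·5, so 3 | x_1.
Assume 3 | x_j, so x_j = 3t for some integer t.
Then x_{j+1} = 4x_j − 12 = 4·(3t) − 12 = 3(4t − 4), so 3 | x_{j+1}.
So the property holds for j+1, and by induction 3 | x_m for all m ≥ 1.

3 | x_m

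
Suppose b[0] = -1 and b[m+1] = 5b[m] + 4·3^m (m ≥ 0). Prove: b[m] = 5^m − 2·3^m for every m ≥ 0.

Base case: b[0] = -1, and 5^0 − 2·3^0 = 1 − 2 = -1.
Assume b[k] = 5^k − 2·3^k for some k ≥ 0.
Then b[k+1] = 5b[k] + 4·3^k = 5·(5^k − 2·3^k) + 4·3^k = 5^{k+1} − 10·3^k + 4·3^k = 5^{k+1} − 6·3^k = 5^{k+1} − 2·3^{k+1}.
This completes the inductive step, so b[m] = 5^m − 2·3^m for all m ≥ 0.

b[m] = 5^m − 2·3^m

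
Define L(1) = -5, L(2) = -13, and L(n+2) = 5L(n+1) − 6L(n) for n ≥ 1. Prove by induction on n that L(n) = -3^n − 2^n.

Base cases: L(1) = -5 and -3^1 − 2^1 = -5; L(2) = -13 and -3^2 − 2^2 = -13.
Assume L(j) = -3^j − 2^j for all 1 ≤ j ≤ k, where k ≥ 2.
Then L(k+1) = 5L(k) − 6L(k−1) = 5·(-3^k − 2^k) − 6·(-3^{k−1} − 2^{k−1}) = -(5·3 − 6)3^{k−1} − (5·2 − 6)2^{k−1} = -9·3^{k−1} − 4·2^{k−1} = -3^{k+1} − 2^{k+1}.
This completes the inductive step, so L(n) = -3^n − 2^n for all n ≥ 1.

L(n) = -3^n − 2^n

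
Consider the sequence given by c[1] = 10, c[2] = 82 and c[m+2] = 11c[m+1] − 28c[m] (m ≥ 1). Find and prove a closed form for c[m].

Claim: c[m] = 2·7^m − 4^m.

Base cases: c[1] = 10 and 2·7^1 − 4^1 = 10; c[2] = 82 and 2·7^2 − 4^2 = 82.
Assume c[i] = 2·7^i − 4^i for all 1 ≤ i ≤ j, where j ≥ 2.
Then c[j+1] = 11c[j] − 28c[j−1] = 11·(2·7^j − 4^j) − 28·(2·7^{j−1} − 4^{j−1}) = 2·(11·7 − 28)7^{j−1} − (11·4 − 28)4^{j−1} = 98·7^{j−1} − 16·4^{j−1} = 2·7^{j+1} − 4^{j+1}.
By strong induction, c[m] = 2·7^m − 4^m for all m ≥ 1.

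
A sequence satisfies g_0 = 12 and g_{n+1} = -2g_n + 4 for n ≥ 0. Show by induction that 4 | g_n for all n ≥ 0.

Base case: g_0 = 12 = 4·3, so 4 | g_0.
Assume 4 | g_r, so g_r = 4t for some integer t.
Then g_{r+1} = -2g_r + 4 = -2·(4t) + 4 = 4(-2t + 1), so 4 | g_{r+1}.
Hence 4 | g_n for every n ≥ 0, by induction.

4 | g_n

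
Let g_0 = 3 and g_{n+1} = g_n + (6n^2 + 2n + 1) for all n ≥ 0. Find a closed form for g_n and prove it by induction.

Claim: g_n = 2n^3 − 2n^2 + n + 3.

Base case: g_0 = 3, and 2·0^3 − 2·0^2 + 0 + 3 = 3.
Assume g_j = 2j^3 − 2j^2 + j + 3.
Then g_{j+1} = g_j + (6j^2 + 2j + 1) = (2j^3 − 2j^2 + j + 3) + (6j^2 + 2j + 1) = 2j^3 + 4j^2 + 3j + 4,
and 2·(j+1)^3 − 2·(j+1)^2 + (j+1) + 3 = 2j^3 + 4j^2 + 3j + 4.
Hence g_n = 2n^3 − 2n^2 + n + 3 for every n ≥ 0, by induction.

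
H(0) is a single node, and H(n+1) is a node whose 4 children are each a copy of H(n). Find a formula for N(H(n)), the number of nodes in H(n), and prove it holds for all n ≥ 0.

Claim: N(H(n)) = (4^{n+1} − 1)/3.

Base case: N(H(0)) = 1, and (4^{0+1} − 1)/3 = 1.
Assume N(H(k)) = (4^{k+1} − 1)/3.
Then N(H(k+1)) = 1 + 4N(H(k)) = 1 + 4·(4^{k+1} − 1)/3 = 1 + (4^{k+2} − 4)/3 = (3 + 4^{k+2} − 4)/3 = (4^{k+2} − 1)/3.
By induction, N(H(n)) = (4^{n+1} − 1)/3 for all n ≥ 0.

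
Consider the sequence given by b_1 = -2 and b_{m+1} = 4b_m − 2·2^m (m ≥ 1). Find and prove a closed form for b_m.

Claim: b_m = -4^m + 2^m.

Base case: b_1 = -2, and -4^1 + 2^1 = -4 + 2 = -2.
Assume b_k = -4^k + 2^k for some k ≥ 1.
Then b_{k+1} = 4b_k − 2·2^k = 4·(-4^k + 2^k) − 2·2^k = -4^{k+1} + 4·2^k − 2·2^k = -4^{k+1} + 2·2^k = -4^{k+1} + 2^{k+1}.
This completes the inductive step, so b_m = -4^m + 2^m for all m ≥ 1.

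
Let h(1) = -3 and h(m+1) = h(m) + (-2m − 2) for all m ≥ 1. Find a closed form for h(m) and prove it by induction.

Claim: h(m) = -m^2 − m − 1.

Base case: h(1) = -3, and -1^2 − 1 − 1 = -3.
Assume h(r) = -r^2 − r − 1.
Then h(r+1) = h(r) + (-2r − 2) = (-r^2 − r − 1) + (-2r − 2) = -r^2 − 3r − 3,
and -(r+1)^2 − (r+1) − 1 = -r^2 − 3r − 3.
By induction, h(m) = -m^2 − m − 1 for all m ≥ 1.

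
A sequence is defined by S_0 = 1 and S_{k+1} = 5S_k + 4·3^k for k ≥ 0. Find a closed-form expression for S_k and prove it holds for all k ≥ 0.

Claim: S_k = 3·5^k − 2·3^k.

Base case: S_0 = 1, and 3·5^0 − 2·3^0 = 3 − 2 = 1.
Assume S_j = 3·5^j − 2·3^j for some j ≥ 0.
Then S_{j+1} = 5S_j + 4·3^j = 5·(3·5^j − 2·3^j) + 4·3^j = 3·5^{j+1} − 10·3^j + 4·3^j = 3·5^{j+1} − 6·3^j = 3·5^{j+1} − 2·3^{j+1}.
By induction, S_k = 3·5^k − 2·3^k for all k ≥ 0.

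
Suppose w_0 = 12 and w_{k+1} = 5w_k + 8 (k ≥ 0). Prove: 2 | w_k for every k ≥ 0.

Base case: w_0 = 12 = 2·6, so 2 | w_0.
Assume 2 | w_m, so w_m = 2t for some integer t.
Then w_{m+1} = 5w_m + 8 = 5·(2t) + 8 = 2(5t + 4), so 2 | w_{m+1}.
So the property holds for m+1, and by induction 2 | w_k for all k ≥ 0.

2 | w_k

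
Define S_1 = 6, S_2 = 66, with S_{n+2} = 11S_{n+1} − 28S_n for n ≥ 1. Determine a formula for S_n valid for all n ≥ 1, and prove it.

Claim: S_n = 2·7^n − 2·4^n.

Base cases: S_1 = 6 and 2·7^1 − 2·4^1 = 6; S_2 = 66 and 2·7^2 − 2·4^2 = 66.
Assume S_j = 2·7^j − 2·4^j for all 1 ≤ j ≤ m, where m ≥ 2.
Then S_{m+1} = 11S_m − 28S_{m−1} = 11·(2·7^m − 2·4^m) − 28·(2·7^{m−1} − 2·4^{m−1}) = 2·(11·7 − 28)7^{m−1} − 2·(11·4 − 28)4^{m−1} = 98·7^{m−1} − 32·4^{m−1} = 2·7^{m+1} − 2·4^{m+1}.
Hence S_n = 2·7^n − 2·4^n for every n ≥ 1, by strong induction.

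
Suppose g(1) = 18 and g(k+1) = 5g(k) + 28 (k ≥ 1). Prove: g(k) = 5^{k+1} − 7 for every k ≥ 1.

Base case: g(1) = 18, and 5^{1+1} − 7 = 25 − 7 = 18.
Assume g(j) = 5^{j+1} − 7 for some j ≥ 1.
Then g(j+1) = 5g(j) + 28 = 5·(5^{j+1} − 7) + 28 = 5^{j+2} − 35 + 28 = 5^{j+2} − 7.
Hence g(k) = 5^{k+1} − 7 for every k ≥ 1, by induction.

g(k) = 5^{k+1} − 7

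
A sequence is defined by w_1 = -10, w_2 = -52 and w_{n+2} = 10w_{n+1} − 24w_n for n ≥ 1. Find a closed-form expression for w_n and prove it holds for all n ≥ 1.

Claim: w_n = -6^n − 4^n.

Base cases: w_1 = -10 and -6^1 − 4^1 = -10; w_2 = -52 and -6^2 − 4^2 = -52.
Assume w_j = -6^j − 4^j for all 1 ≤ j ≤ k, where k ≥ 2.
Then w_{k+1} = 10w_k − 24w_{k−1} = 10·(-6^k − 4^k) − 24·(-6^{k−1} − 4^{k−1}) = -(10·6 − 24)6^{k−1} − (10·4 − 24)4^{k−1} = -36·6^{k−1} − 16·4^{k−1} = -6^{k+1} − 4^{k+1}.
Hence w_n = -6^n − 4^n for every n ≥ 1, by strong induction.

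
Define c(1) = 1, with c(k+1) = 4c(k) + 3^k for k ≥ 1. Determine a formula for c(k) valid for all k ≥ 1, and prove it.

Claim: c(k) = 4^k − 3^k.

Base case: c(1) = 1, and 4^1 − 3^1 = 4 − 3 = 1.
Assume c(m) = 4^m − 3^m for some m ≥ 1.
Then c(m+1) = 4c(m) + 3^m = 4·(4^m − 3^m) + 3^m = 4^{m+1} − 4·3^m + 3^m = 4^{m+1} − 3·3^m = 4^{m+1} − 3^{m+1}.
This completes the inductive step, so c(k) = 4^k − 3^k for all k ≥ 1.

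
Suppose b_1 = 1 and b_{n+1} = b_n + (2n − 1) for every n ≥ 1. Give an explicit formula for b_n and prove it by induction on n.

Claim: b_n = n^2 − 2n + 2.

Base case: b_1 = 1, and 1^2 − 2·1 + 2 = 1.
Assume b_j = j^2 − 2j + 2.
Then b_{j+1} = b_j + (2j − 1) = (j^2 − 2j + 2) + (2j − 1) = j^2 + 1,
and (j+1)^2 − 2·(j+1) + 2 = j^2 + 1.
By induction, b_n = n^2 − 2n + 2 for all n ≥ 1.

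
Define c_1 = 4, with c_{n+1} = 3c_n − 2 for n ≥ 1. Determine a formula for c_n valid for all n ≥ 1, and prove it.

Claim: c_n = 3^n + 1.

Base case: c_1 = 4, and 3^1 + 1 = 3 + 1 = 4.
Assume c_r = 3^r + 1 for some r ≥ 1.
Then c_{r+1} = 3c_r − 2 = 3·(3^r + 1) − 2 = 3^{r+1} + 3 − 2 = 3^{r+1} + 1.
Hence c_n = 3^n + 1 for every n ≥ 1, by induction.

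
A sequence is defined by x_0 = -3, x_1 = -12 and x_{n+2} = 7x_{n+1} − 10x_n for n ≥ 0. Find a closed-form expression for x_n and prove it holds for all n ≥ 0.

Claim: x_n = -2^n − 2·5^n.

Base cases: x_0 = -3 and -2^0 − 2·5^0 = -3; x_1 = -12 and -2^1 − 2·5^1 = -12.
Assume x_i = -2^i − 2·5^i for all 0 ≤ i ≤ j, where j ≥ 1.
Then x_{j+1} = 7x_j − 10x_{j−1} = 7·(-2^j − 2·5^j) − 10·(-2^{j−1} − 2·5^{j−1}) = -(7·2 − 10)2^{j−1} − 2·(7·5 − 10)5^{j−1} = -4·2^{j−1} − 50·5^{j−1} = -2^{j+1} − 2·5^{j+1}.
By strong induction, x_n = -2^n − 2·5^n for all n ≥ 0.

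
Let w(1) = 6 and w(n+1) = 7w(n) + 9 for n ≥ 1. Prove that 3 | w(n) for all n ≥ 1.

Base case: w(1) = 6 = 3·2, so 3 | w(1).
Assume 3 | w(j), so w(j) = 3t for some integer t.
Then w(j+1) = 7w(j) + 9 = 7·(3t) + 9 = 3(7t + 3), so 3 | w(j+1).
By induction, 3 | w(n) for all n ≥ 1.

3 | w(n)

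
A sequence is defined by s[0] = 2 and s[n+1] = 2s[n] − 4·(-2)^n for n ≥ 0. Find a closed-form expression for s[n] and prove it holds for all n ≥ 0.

Claim: s[n] = 2^n + (-2)^n.

Base case: s[0] = 2, and 2^0 + (-2)^0 = 1 + 1 = 2.
Assume s[r] = 2^r + (-2)^r for some r ≥ 0.
Then s[r+1] = 2s[r] − 4·(-2)^r = 2·(2^r + (-2)^r) − 4·(-2)^r = 2^{r+1} + 2·(-2)^r − 4·(-2)^r = 2^{r+1} − 2·(-2)^r = 2^{r+1} + (-2)^{r+1}.
So the formula holds for r+1, and by induction s[n] = 2^n + (-2)^n for all n ≥ 0.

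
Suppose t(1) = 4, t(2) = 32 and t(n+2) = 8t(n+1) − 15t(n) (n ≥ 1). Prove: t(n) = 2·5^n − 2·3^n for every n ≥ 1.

Base cases: t(1) = 4 and 2·5^1 − 2·3^1 = 4; t(2) = 32 and 2·5^2 − 2·3^2 = 32.
Assume t(j) = 2·5^j − 2·3^j for all 1 ≤ j ≤ r, where r ≥ 2.
Then t(r+1) = 8t(r) − 15t(r−1) = 8·(2·5^r − 2·3^r) − 15·(2·5^{r−1} − 2·3^{r−1}) = 2·(8·5 − 15)5^{r−1} − 2·(8·3 − 15)3^{r−1} = 50·5^{r−1} − 18·3^{r−1} = 2·5^{r+1} − 2·3^{r+1}.
So the formula holds for r+1, and by strong induction t(n) = 2·5^n − 2·3^n for all n ≥ 1.

t(n) = 2·5^n − 2·3^n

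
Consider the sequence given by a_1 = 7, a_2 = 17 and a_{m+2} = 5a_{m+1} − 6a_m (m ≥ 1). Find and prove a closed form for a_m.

Claim: a_m = 2·2^m + 3^m.

Base cases: a_1 = 7 and 2·2^1 + 3^1 = 7; a_2 = 17 and 2·2^2 + 3^2 = 17.
Assume a_j = 2·2^j + 3^j for all 1 ≤ j ≤ k, where k ≥ 2.
Then a_{k+1} = 5a_k − 6a_{k−1} = 5·(2·2^k + 3^k) − 6·(2·2^{k−1} + 3^{k−1}) = 2·(5·2 − 6)2^{k−1} + (5·3 − 6)3^{k−1} = 8·2^{k−1} + 9·3^{k−1} = 2·2^{k+1} + 3^{k+1}.
So the formula holds for k+1, and by strong induction a_m = 2·2^m + 3^m for all m ≥ 1.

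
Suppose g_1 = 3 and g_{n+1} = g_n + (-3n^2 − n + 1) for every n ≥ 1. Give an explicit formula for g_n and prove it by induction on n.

Claim: g_n = -n^3 + n^2 + n + 2.

Base case: g_1 = 3, and -1^3 + 1^2 + 1 + 2 = 3.
Assume g_j = -j^3 + j^2 + j + 2.
Then g_{j+1} = g_j + (-3j^2 − j + 1) = (-j^3 + j^2 + j + 2) + (-3j^2 − j + 1) = -j^3 − 2j^2 + 3,
and -(j+1)^3 + (j+1)^2 + (j+1) + 2 = -j^3 − 2j^2 + 3.
This completes the inductive step, so g_n = -n^3 + n^2 + n + 2 for all n ≥ 1.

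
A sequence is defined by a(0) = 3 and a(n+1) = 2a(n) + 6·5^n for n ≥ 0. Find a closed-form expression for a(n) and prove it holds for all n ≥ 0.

Claim: a(n) = 2^n + 2·5^n.

Base case: a(0) = 3, and 2^0 + 2·5^0 = 1 + 2 = 3.
Assume a(k) = 2^k + 2·5^k for some k ≥ 0.
Then a(k+1) = 2a(k) + 6·5^k = 2·(2^k + 2·5^k) + 6·5^k = 2^{k+1} + 4·5^k + 6·5^k = 2^{k+1} + 10·5^k = 2^{k+1} + 2·5^{k+1}.
So the formula holds for k+1, and by induction a(n) = 2^n + 2·5^n for all n ≥ 0.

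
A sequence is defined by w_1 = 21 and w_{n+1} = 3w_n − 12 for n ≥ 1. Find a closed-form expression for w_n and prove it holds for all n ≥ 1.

Claim: w_n = 5·3^n + 6.

Base case: w_1 = 21, and 5·3^1 + 6 = 15 + 6 = 21.
Assume w_r = 5·3^r + 6 for some r ≥ 1.
Then w_{r+1} = 3w_r − 12 = 3·(5·3^r + 6) − 12 = 15·3^r + 18 − 12 = 5·3^{r+1} + 6.
So the formula holds for r+1, and by induction w_n = 5·3^n + 6 for all n ≥ 1.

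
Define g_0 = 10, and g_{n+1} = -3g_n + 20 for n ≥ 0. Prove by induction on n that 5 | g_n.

Base case: g_0 = 10 = 5·2, so 5 | g_0.
Assume 5 | g_r, so g_r = 5t for some integer t.
Then g_{r+1} = -3g_r + 20 = -3·(5t) + 20 = 5(-3t + 4), so 5 | g_{r+1}.
So the property holds for r+1, and by induction 5 | g_n for all n ≥ 0.

5 | g_n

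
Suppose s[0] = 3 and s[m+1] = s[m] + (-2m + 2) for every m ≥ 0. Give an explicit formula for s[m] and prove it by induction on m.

Claim: s[m] = -m^2 + 3m + 3.

Base case: s[0] = 3, and -0^2 + 3·0 + 3 = 3.
Assume s[j] = -j^2 + 3j + 3.
Then s[j+1] = s[j] + (-2j + 2) = (-j^2 + 3j + 3) + (-2j + 2) = -j^2 + j + 5,
and -(j+1)^2 + 3·(j+1) + 3 = -j^2 + j + 5.
By induction, s[m] = -m^2 + 3m + 3 for all m ≥ 0.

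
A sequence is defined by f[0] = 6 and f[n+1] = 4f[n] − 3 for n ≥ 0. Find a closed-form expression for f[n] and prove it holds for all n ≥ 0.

Claim: f[n] = 5·4^n + 1.

Base case: f[0] = 6, and 5·4^0 + 1 = 5 + 1 = 6.
Assume f[k] = 5·4^k + 1 for some k ≥ 0.
Then f[k+1] = 4f[k] − 3 = 4·(5·4^k + 1) − 3 = 20·4^k + 4 − 3 = 5·4^{k+1} + 1.
So the formula holds for k+1, and by induction f[n] = 5·4^n + 1 for all n ≥ 0.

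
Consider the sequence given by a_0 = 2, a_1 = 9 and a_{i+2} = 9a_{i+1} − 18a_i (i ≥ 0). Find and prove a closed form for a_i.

Claim: a_i = 3^i + 6^i.

Base cases: a_0 = 2 and 3^0 + 6^0 = 2; a_1 = 9 and 3^1 + 6^1 = 9.
Assume a_j = 3^j + 6^j for all 0 ≤ j ≤ m, where m ≥ 1.
Then a_{m+1} = 9a_m − 18a_{m−1} = 9·(3^m + 6^m) − 18·(3^{m−1} + 6^{m−1}) = (9·3 − 18)3^{m−1} + (9·6 − 18)6^{m−1} = 9·3^{m−1} + 36·6^{m−1} = 3^{m+1} + 6^{m+1}.
By strong induction, a_i = 3^i + 6^i for all i ≥ 0.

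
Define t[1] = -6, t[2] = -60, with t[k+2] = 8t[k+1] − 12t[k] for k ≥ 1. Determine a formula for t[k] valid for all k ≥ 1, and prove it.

Claim: t[k] = 3·2^k − 2·6^k.

Base cases: t[1] = -6 and 3·2^1 − 2·6^1 = -6; t[2] = -60 and 3·2^2 − 2·6^2 = -60.
Assume t[j] = 3·2^j − 2·6^j for all 1 ≤ j ≤ r, where r ≥ 2.
Then t[r+1] = 8t[r] − 12t[r−1] = 8·(3·2^r − 2·6^r) − 12·(3·2^{r−1} − 2·6^{r−1}) = 3·(8·2 − 12)2^{r−1} − 2·(8·6 − 12)6^{r−1} = 12·2^{r−1} − 72·6^{r−1} = 3·2^{r+1} − 2·6^{r+1}.
By strong induction, t[k] = 3·2^k − 2·6^k for all k ≥ 1.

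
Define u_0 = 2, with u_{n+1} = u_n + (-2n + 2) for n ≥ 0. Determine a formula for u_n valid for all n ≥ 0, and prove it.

Claim: u_n = -n^2 + 3n + 2.

Base case: u_0 = 2, and -0^2 + 3·0 + 2 = 2.
Assume u_r = -r^2 + 3r + 2.
Then u_{r+1} = u_r + (-2r + 2) = (-r^2 + 3r + 2) + (-2r + 2) = -r^2 + r + 4,
and -(r+1)^2 + 3·(r+1) + 2 = -r^2 + r + 4.
Hence u_n = -n^2 + 3n + 2 for every n ≥ 0, by induction.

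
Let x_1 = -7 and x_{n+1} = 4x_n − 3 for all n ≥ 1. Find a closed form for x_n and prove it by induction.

Claim: x_n = -2·4^n + 1.

Base case: x_1 = -7, and -2·4^1 + 1 = -8 + 1 = -7.
Assume x_k = -2·4^k + 1 for some k ≥ 1.
Then x_{k+1} = 4x_k − 3 = 4·(-2·4^k + 1) − 3 = -8·4^k + 4 − 3 = -2·4^{k+1} + 1.
By induction, x_n = -2·4^n + 1 for all n ≥ 1.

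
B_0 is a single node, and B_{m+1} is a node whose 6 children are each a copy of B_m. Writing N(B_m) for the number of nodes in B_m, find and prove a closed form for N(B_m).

Claim: N(B_m) = (6^{m+1} − 1)/5.

Base case: N(B_0) = 1, and (6^{0+1} − 1)/5 = 1.
Assume N(B_j) = (6^{j+1} − 1)/5.
Then N(B_{j+1}) = 1 + 6N(B_j) = 1 + 6·(6^{j+1} − 1)/5 = 1 + (6^{j+2} − 6)/5 = (5 + 6^{j+2} − 6)/5 = (6^{j+2} − 1)/5.
Hence N(B_m) = (6^{m+1} − 1)/5 for every m ≥ 0, by induction.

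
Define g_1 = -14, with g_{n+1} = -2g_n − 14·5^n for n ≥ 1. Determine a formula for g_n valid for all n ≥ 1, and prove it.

Claim: g_n = 2·(-2)^n − 2·5^n.

Base case: g_1 = -14, and 2·(-2)^1 − 2·5^1 = -4 − 10 = -14.
Assume g_m = 2·(-2)^m − 2·5^m for some m ≥ 1.
Then g_{m+1} = -2g_m − 14·5^m = -2·(2·(-2)^m − 2·5^m) − 14·5^m = 2·(-2)^{m+1} + 4·5^m − 14·5^m = 2·(-2)^{m+1} − 10·5^m = 2·(-2)^{m+1} − 2·5^{m+1}.
So the formula holds for m+1, and by induction g_n = 2·(-2)^n − 2·5^n for all n ≥ 1.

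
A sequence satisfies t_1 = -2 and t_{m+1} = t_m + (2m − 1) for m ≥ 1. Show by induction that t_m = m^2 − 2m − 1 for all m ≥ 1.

Base case: t_1 = -2, and 1^2 − 2·1 − 1 = -2.
Assume t_k = k^2 − 2k − 1.
Then t_{k+1} = t_k + (2k − 1) = (k^2 − 2k − 1) + (2k − 1) = k^2 − 2,
and (k+1)^2 − 2·(k+1) − 1 = k^2 − 2.
By induction, t_m = m^2 − 2m − 1 for all m ≥ 1.

t_m = m^2 − 2m − 1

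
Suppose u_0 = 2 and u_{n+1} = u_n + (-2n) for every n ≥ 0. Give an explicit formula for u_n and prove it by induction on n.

Claim: u_n = -n^2 + n + 2.

Base case: u_0 = 2, and -0^2 + 0 + 2 = 2.
Assume u_r = -r^2 + r + 2.
Then u_{r+1} = u_r + (-2r) = (-r^2 + r + 2) + (-2r) = -r^2 − r + 2,
and -(r+1)^2 + (r+1) + 2 = -r^2 − r + 2.
This completes the inductive step, so u_n = -n^2 + n + 2 for all n ≥ 0.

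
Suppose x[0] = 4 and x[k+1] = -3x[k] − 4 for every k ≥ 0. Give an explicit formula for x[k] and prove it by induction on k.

Claim: x[k] = 5·(-3)^k − 1.

Base case: x[0] = 4, and 5·(-3)^0 − 1 = 5 − 1 = 4.
Assume x[j] = 5·(-3)^j − 1 for some j ≥ 0.
Then x[j+1] = -3x[j] − 4 = -3·(5·(-3)^j − 1) − 4 = -15·(-3)^j + 3 − 4 = 5·(-3)^{j+1} − 1.
So the formula holds for j+1, and by induction x[k] = 5·(-3)^k − 1 for all k ≥ 0.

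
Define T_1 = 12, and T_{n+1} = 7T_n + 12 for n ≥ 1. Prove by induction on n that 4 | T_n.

Base case: T_1 = 12 = 4·3, so 4 | T_1.
Assume 4 | T_r, so T_r = 4t for some integer t.
Then T_{r+1} = 7T_r + 12 = 7·(4t) + 12 = 4(7t + 3), so 4 | T_{r+1}.
So the property holds for r+1, and by induction 4 | T_n for all n ≥ 1.

4 | T_n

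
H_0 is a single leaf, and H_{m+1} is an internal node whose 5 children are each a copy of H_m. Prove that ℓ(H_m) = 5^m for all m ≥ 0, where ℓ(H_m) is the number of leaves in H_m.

Base case: ℓ(H_0) = 1, and 5^0 = 1.
Assume ℓ(H_r) = 5^r.
Then ℓ(H_{r+1}) = 5·ℓ(H_r) = 5·5^r = 5^{r+1}.
Hence ℓ(H_m) = 5^m for every m ≥ 0, by induction.

ℓ(H_m) = 5^m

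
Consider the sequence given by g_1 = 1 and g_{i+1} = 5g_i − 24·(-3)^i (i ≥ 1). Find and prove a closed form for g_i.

Claim: g_i = 2·5^i + 3·(-3)^i.

Base case: g_1 = 1, and 2·5^1 + 3·(-3)^1 = 10 − 9 = 1.
Assume g_j = 2·5^j + 3·(-3)^j for some j ≥ 1.
Then g_{j+1} = 5g_j − 24·(-3)^j = 5·(2·5^j + 3·(-3)^j) − 24·(-3)^j = 2·5^{j+1} + 15·(-3)^j − 24·(-3)^j = 2·5^{j+1} − 9·(-3)^j = 2·5^{j+1} + 3·(-3)^{j+1}.
So the formula holds for j+1, and by induction g_i = 2·5^i + 3·(-3)^i for all i ≥ 1.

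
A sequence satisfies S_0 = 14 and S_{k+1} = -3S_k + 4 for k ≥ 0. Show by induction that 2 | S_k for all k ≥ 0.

Base case: S_0 = 14 = 2·7, so 2 | S_0.
Assume 2 | S_j, so S_j = 2t for some integer t.
Then S_{j+1} = -3S_j + 4 = -3·(2t) + 4 = 2(-3t + 2), so 2 | S_{j+1}.
Hence 2 | S_k for every k ≥ 0, by induction.

2 | S_k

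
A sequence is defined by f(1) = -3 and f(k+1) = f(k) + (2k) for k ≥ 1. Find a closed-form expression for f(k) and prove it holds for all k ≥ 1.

Claim: f(k) = k^2 − k − 3.

Base case: f(1) = -3, and 1^2 − 1 − 3 = -3.
Assume f(m) = m^2 − m − 3.
Then f(m+1) = f(m) + (2m) = (m^2 − m − 3) + (2m) = m^2 + m − 3,
and (m+1)^2 − (m+1) − 3 = m^2 + m − 3.
Hence f(k) = k^2 − k − 3 for every k ≥ 1, by induction.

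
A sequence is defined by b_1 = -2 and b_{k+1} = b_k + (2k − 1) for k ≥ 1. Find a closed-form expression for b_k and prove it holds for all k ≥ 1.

Claim: b_k = k^2 − 2k − 1.

Base case: b_1 = -2, and 1^2 − 2·1 − 1 = -2.
Assume b_r = r^2 − 2r − 1.
Then b_{r+1} = b_r + (2r − 1) = (r^2 − 2r − 1) + (2r − 1) = r^2 − 2,
and (r+1)^2 − 2·(r+1) − 1 = r^2 − 2.
This completes the inductive step, so b_k = k^2 − 2k − 1 for all k ≥ 1.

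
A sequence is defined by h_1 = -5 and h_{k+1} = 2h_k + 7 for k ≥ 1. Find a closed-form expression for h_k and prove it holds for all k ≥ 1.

Claim: h_k = 2^k − 7.

Base case: h_1 = -5, and 2^1 − 7 = 2 − 7 = -5.
Assume h_r = 2^r − 7 for some r ≥ 1.
Then h_{r+1} = 2h_r + 7 = 2·(2^r − 7) + 7 = 2^{r+1} − 14 + 7 = 2^{r+1} − 7.
By induction, h_k = 2^k − 7 for all k ≥ 1.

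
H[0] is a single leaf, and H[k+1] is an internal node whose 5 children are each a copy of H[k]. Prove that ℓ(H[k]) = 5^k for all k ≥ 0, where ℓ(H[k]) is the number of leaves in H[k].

Base case: ℓ(H[0]) = 1, and 5^0 = 1.
Assume ℓ(H[m]) = 5^m.
Then ℓ(H[m+1]) = 5·ℓ(H[m]) = 5·5^m = 5^{m+1}.
By induction, ℓ(H[k]) = 5^k for all k ≥ 0.

ℓ(H[k]) = 5^k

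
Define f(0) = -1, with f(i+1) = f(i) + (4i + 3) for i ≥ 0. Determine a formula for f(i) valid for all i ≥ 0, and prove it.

Claim: f(i) = 2i^2 + i − 1.

Base case: f(0) = -1, and 2·0^2 + 0 − 1 = -1.
Assume f(k) = 2k^2 + k − 1.
Then f(k+1) = f(k) + (4k + 3) = (2k^2 + k − 1) + (4k + 3) = 2k^2 + 5k + 2,
and 2·(k+1)^2 + (k+1) − 1 = 2k^2 + 5k + 2.
This completes the inductive step, so f(i) = 2i^2 + i − 1 for all i ≥ 0.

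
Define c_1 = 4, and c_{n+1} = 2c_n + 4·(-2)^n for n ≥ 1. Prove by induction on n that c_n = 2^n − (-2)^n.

Base case: c_1 = 4, and 2^1 − (-2)^1 = 2 + 2 = 4.
Assume c_m = 2^m − (-2)^m for some m ≥ 1.
Then c_{m+1} = 2c_m + 4·(-2)^m = 2·(2^m − (-2)^m) + 4·(-2)^m = 2^{m+1} − 2·(-2)^m + 4·(-2)^m = 2^{m+1} + 2·(-2)^m = 2^{m+1} − (-2)^{m+1}.
By induction, c_n = 2^n − (-2)^n for all n ≥ 1.

c_n = 2^n − (-2)^n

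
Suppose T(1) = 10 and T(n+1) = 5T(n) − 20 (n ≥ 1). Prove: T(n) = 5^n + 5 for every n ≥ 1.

Base case: T(1) = 10, and 5^1 + 5 = 5 + 5 = 10.
Assume T(m) = 5^m + 5 for some m ≥ 1.
Then T(m+1) = 5T(m) − 20 = 5·(5^m + 5) − 20 = 5^{m+1} + 25 − 20 = 5^{m+1} + 5.
So the formula holds for m+1, and by induction T(n) = 5^n + 5 for all n ≥ 1.

T(n) = 5^n + 5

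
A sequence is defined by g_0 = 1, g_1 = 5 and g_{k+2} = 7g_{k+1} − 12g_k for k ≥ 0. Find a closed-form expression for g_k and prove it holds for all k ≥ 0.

Claim: g_k = 2·4^k − 3^k.

Base cases: g_0 = 1 and 2·4^0 − 3^0 = 1; g_1 = 5 and 2·4^1 − 3^1 = 5.
Assume g_i = 2·4^i − 3^i for all 0 ≤ i ≤ j, where j ≥ 1.
Then g_{j+1} = 7g_j − 12g_{j−1} = 7·(2·4^j − 3^j) − 12·(2·4^{j−1} − 3^{j−1}) = 2·(7·4 − 12)4^{j−1} − (7·3 − 12)3^{j−1} = 32·4^{j−1} − 9·3^{j−1} = 2·4^{j+1} − 3^{j+1}.
Hence g_k = 2·4^k − 3^k for every k ≥ 0, by strong induction.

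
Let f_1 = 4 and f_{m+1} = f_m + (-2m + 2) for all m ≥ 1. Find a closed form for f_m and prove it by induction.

Claim: f_m = -m^2 + 3m + 2.

Base case: f_1 = 4, and -1^2 + 3·1 + 2 = 4.
Assume f_j = -j^2 + 3j + 2.
Then f_{j+1} = f_j + (-2j + 2) = (-j^2 + 3j + 2) + (-2j + 2) = -j^2 + j + 4,
and -(j+1)^2 + 3·(j+1) + 2 = -j^2 + j + 4.
This completes the inductive step, so f_m = -m^2 + 3m + 2 for all m ≥ 1.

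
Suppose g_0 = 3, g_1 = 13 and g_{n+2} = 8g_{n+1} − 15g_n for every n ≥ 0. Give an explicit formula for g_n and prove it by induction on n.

Claim: g_n = 2·5^n + 3^n.

Base cases: g_0 = 3 and 2·5^0 + 3^0 = 3; g_1 = 13 and 2·5^1 + 3^1 = 13.
Assume g_j = 2·5^j + 3^j for all 0 ≤ j ≤ k, where k ≥ 1.
Then g_{k+1} = 8g_k − 15g_{k−1} = 8·(2·5^k + 3^k) − 15·(2·5^{k−1} + 3^{k−1}) = 2·(8·5 − 15)5^{k−1} + (8·3 − 15)3^{k−1} = 50·5^{k−1} + 9·3^{k−1} = 2·5^{k+1} + 3^{k+1}.
By strong induction, g_n = 2·5^n + 3^n for all n ≥ 0.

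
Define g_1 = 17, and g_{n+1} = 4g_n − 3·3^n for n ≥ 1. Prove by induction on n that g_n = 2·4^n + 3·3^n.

Base case: g_1 = 17, and 2·4^1 + 3·3^1 = 8 + 9 = 17.
Assume g_m = 2·4^m + 3·3^m for some m ≥ 1.
Then g_{m+1} = 4g_m − 3·3^m = 4·(2·4^m + 3·3^m) − 3·3^m = 2·4^{m+1} + 12·3^m − 3·3^m = 2·4^{m+1} + 9·3^m = 2·4^{m+1} + 3·3^{m+1}.
This completes the inductive step, so g_n = 2·4^n + 3·3^n for all n ≥ 1.

g_n = 2·4^n + 3·3^n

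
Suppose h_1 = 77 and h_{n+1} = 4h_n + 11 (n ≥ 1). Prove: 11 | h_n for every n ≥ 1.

Base case: h_1 = 77 = 11·7, so 11 | h_1.
Assume 11 | h_m, so h_m = 11t for some integer t.
Then h_{m+1} = 4h_m + 11 = 4·(11t) + 11 = 11(4t + 1), so 11 | h_{m+1}.
Hence 11 | h_n for every n ≥ 1, by induction.

11 | h_n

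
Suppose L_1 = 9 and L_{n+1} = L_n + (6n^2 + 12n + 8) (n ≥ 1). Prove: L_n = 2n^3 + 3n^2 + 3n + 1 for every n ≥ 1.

Base case: L_1 = 9, and 2·1^3 + 3·1^2 + 3·1 + 1 = 9.
Assume L_m = 2m^3 + 3m^2 + 3m + 1.
Then L_{m+1} = L_m + (6m^2 + 12m + 8) = (2m^3 + 3m^2 + 3m + 1) + (6m^2 + 12m + 8) = 2m^3 + 9m^2 + 15m + 9,
and 2·(m+1)^3 + 3·(m+1)^2 + 3·(m+1) + 1 = 2m^3 + 9m^2 + 15m + 9.
Hence L_n = 2n^3 + 3n^2 + 3n + 1 for every n ≥ 1, by induction.

L_n = 2n^3 + 3n^2 + 3n + 1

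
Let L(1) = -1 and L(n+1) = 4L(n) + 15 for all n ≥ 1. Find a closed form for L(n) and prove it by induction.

Claim: L(n) = 4^n − 5.

Base case: L(1) = -1, and 4^1 − 5 = 4 − 5 = -1.
Assume L(j) = 4^j − 5 for some j ≥ 1.
Then L(j+1) = 4L(j) + 15 = 4·(4^j − 5) + 15 = 4^{j+1} − 20 + 15 = 4^{j+1} − 5.
By induction, L(n) = 4^n − 5 for all n ≥ 1.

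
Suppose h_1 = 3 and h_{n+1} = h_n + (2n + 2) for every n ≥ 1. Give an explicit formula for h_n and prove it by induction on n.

Claim: h_n = n^2 + n + 1.

Base case: h_1 = 3, and 1^2 + 1 + 1 = 3.
Assume h_k = k^2 + k + 1.
Then h_{k+1} = h_k + (2k + 2) = (k^2 + k + 1) + (2k + 2) = k^2 + 3k + 3,
and (k+1)^2 + (k+1) + 1 = k^2 + 3k + 3.
This completes the inductive step, so h_n = n^2 + n + 1 for all n ≥ 1.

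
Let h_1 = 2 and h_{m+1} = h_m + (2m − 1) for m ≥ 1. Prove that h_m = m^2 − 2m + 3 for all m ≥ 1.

Base case: h_1 = 2, and 1^2 − 2·1 + 3 = 2.
Assume h_j = j^2 − 2j + 3.
Then h_{j+1} = h_j + (2j − 1) = (j^2 − 2j + 3) + (2j − 1) = j^2 + 2,
and (j+1)^2 − 2·(j+1) + 3 = j^2 + 2.
By induction, h_m = m^2 − 2m + 3 for all m ≥ 1.

h_m = m^2 − 2m + 3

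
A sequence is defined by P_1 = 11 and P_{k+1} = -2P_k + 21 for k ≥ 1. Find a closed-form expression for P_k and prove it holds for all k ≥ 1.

Claim: P_k = -2·(-2)^k + 7.

Base case: P_1 = 11, and -2·(-2)^1 + 7 = 4 + 7 = 11.
Assume P_r = -2·(-2)^r + 7 for some r ≥ 1.
Then P_{r+1} = -2P_r + 21 = -2·(-2·(-2)^r + 7) + 21 = 4·(-2)^r − 14 + 21 = -2·(-2)^{r+1} + 7.
This completes the inductive step, so P_k = -2·(-2)^k + 7 for all k ≥ 1.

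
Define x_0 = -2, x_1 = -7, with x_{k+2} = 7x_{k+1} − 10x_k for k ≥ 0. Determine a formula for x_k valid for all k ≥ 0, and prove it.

Claim: x_k = -2^k − 5^k.

Base cases: x_0 = -2 and -2^0 − 5^0 = -2; x_1 = -7 and -2^1 − 5^1 = -7.
Assume x_i = -2^i − 5^i for all 0 ≤ i ≤ j, where j ≥ 1.
Then x_{j+1} = 7x_j − 10x_{j−1} = 7·(-2^j − 5^j) − 10·(-2^{j−1} − 5^{j−1}) = -(7·2 − 10)2^{j−1} − (7·5 − 10)5^{j−1} = -4·2^{j−1} − 25·5^{j−1} = -2^{j+1} − 5^{j+1}.
Hence x_k = -2^k − 5^k for every k ≥ 0, by strong induction.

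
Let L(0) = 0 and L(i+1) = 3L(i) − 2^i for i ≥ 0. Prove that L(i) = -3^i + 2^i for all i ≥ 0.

Base case: L(0) = 0, and -3^0 + 2^0 = -1 + 1 = 0.
Assume L(k) = -3^k + 2^k for some k ≥ 0.
Then L(k+1) = 3L(k) − 2^k = 3·(-3^k + 2^k) − 2^k = -3^{k+1} + 3·2^k − 2^k = -3^{k+1} + 2·2^k = -3^{k+1} + 2^{k+1}.
Hence L(i) = -3^i + 2^i for every i ≥ 0, by induction.

L(i) = -3^i + 2^i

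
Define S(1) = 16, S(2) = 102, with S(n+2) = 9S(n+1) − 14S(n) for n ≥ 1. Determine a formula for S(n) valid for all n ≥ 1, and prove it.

Claim: S(n) = 2^n + 2·7^n.

Base cases: S(1) = 16 and 2^1 + 2·7^1 = 16; S(2) = 102 and 2^2 + 2·7^2 = 102.
Assume S(i) = 2^i + 2·7^i for all 1 ≤ i ≤ j, where j ≥ 2.
Then S(j+1) = 9S(j) − 14S(j−1) = 9·(2^j + 2·7^j) − 14·(2^{j−1} + 2·7^{j−1}) = (9·2 − 14)2^{j−1} + 2·(9·7 − 14)7^{j−1} = 4·2^{j−1} + 98·7^{j−1} = 2^{j+1} + 2·7^{j+1}.
So the formula holds for j+1, and by strong induction S(n) = 2^n + 2·7^n for all n ≥ 1.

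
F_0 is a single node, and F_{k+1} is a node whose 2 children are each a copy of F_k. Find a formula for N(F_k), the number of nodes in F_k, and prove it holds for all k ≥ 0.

Claim: N(F_k) = 2^{k+1} − 1.

Base case: N(F_0) = 1, and 2^{0+1} − 1 = 1.
Assume N(F_r) = 2^{r+1} − 1.
Then N(F_{r+1}) = 1 + 2N(F_r) = 1 + 2(2^{r+1} − 1) = 2^{r+2} − 2 + 1 = 2^{r+2} − 1.
By induction, N(F_k) = 2^{k+1} − 1 for all k ≥ 0.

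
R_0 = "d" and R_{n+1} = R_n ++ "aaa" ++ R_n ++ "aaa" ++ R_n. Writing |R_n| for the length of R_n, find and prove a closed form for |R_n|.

Claim: |R_n| = 4·3^n − 3.

Base case: |R_0| = 1, and 4·3^0 − 3 = 1.
Assume |R_r| = 4·3^r − 3.
Then |R_{r+1}| = 3|R_r| + 6 = 3(4·3^r − 3) + 6 = 4·3^{r+1} − 9 + 6 = 4·3^{r+1} − 3.
So the formula holds for r+1, and by induction |R_n| = 4·3^n − 3 for all n ≥ 0.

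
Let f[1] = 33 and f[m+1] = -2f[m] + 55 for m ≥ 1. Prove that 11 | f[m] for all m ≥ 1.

Base case: f[1] = 33 = 11·3, so 11 | f[1].
Assume 11 | f[j], so f[j] = 11t for some integer t.
Then f[j+1] = -2f[j] + 55 = -2·(11t) + 55 = 11(-2t + 5), so 11 | f[j+1].
By induction, 11 | f[m] for all m ≥ 1.

11 | f[m]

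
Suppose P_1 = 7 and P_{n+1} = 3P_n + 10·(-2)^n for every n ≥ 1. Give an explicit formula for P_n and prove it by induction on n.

Claim: P_n = 3^n − 2·(-2)^n.

Base case: P_1 = 7, and 3^1 − 2·(-2)^1 = 3 + 4 = 7.
Assume P_j = 3^j − 2·(-2)^j for some j ≥ 1.
Then P_{j+1} = 3P_j + 10·(-2)^j = 3·(3^j − 2·(-2)^j) + 10·(-2)^j = 3^{j+1} − 6·(-2)^j + 10·(-2)^j = 3^{j+1} + 4·(-2)^j = 3^{j+1} − 2·(-2)^{j+1}.
So the formula holds for j+1, and by induction P_n = 3^n − 2·(-2)^n for all n ≥ 1.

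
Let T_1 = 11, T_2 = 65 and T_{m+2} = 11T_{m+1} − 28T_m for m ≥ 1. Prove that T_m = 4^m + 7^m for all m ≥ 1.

Base cases: T_1 = 11 and 4^1 + 7^1 = 11; T_2 = 65 and 4^2 + 7^2 = 65.
Assume T_j = 4^j + 7^j for all 1 ≤ j ≤ k, where k ≥ 2.
Then T_{k+1} = 11T_k − 28T_{k−1} = 11·(4^k + 7^k) − 28·(4^{k−1} + 7^{k−1}) = (11·4 − 28)4^{k−1} + (11·7 − 28)7^{k−1} = 16·4^{k−1} + 49·7^{k−1} = 4^{k+1} + 7^{k+1}.
Hence T_m = 4^m + 7^m for every m ≥ 1, by strong induction.

T_m = 4^m + 7^m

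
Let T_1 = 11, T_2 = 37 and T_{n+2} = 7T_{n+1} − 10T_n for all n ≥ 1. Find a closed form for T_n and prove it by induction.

Claim: T_n = 3·2^n + 5^n.

Base cases: T_1 = 11 and 3·2^1 + 5^1 = 11; T_2 = 37 and 3·2^2 + 5^2 = 37.
Assume T_i = 3·2^i + 5^i for all 1 ≤ i ≤ j, where j ≥ 2.
Then T_{j+1} = 7T_j − 10T_{j−1} = 7·(3·2^j + 5^j) − 10·(3·2^{j−1} + 5^{j−1}) = 3·(7·2 − 10)2^{j−1} + (7·5 − 10)5^{j−1} = 12·2^{j−1} + 25·5^{j−1} = 3·2^{j+1} + 5^{j+1}.
So the formula holds for j+1, and by strong induction T_n = 3·2^n + 5^n for all n ≥ 1.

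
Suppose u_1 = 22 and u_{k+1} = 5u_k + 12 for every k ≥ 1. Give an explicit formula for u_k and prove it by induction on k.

Claim: u_k = 5^{k+1} − 3.

Base case: u_1 = 22, and 5^{1+1} − 3 = 25 − 3 = 22.
Assume u_m = 5^{m+1} − 3 for some m ≥ 1.
Then u_{m+1} = 5u_m + 12 = 5·(5^{m+1} − 3) + 12 = 5^{m+2} − 15 + 12 = 5^{m+2} − 3.
By induction, u_k = 5^{k+1} − 3 for all k ≥ 1.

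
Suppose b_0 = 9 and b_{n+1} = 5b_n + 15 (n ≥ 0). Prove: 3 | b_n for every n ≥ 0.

Base case: b_0 = 9 = 3·3, so 3 | b_0.
Assume 3 | b_m, so b_m = 3t for some integer t.
Then b_{m+1} = 5b_m + 15 = 5·(3t) + 15 = 3(5t + 5), so 3 | b_{m+1}.
This completes the inductive step, so 3 | b_n for all n ≥ 0.

3 | b_n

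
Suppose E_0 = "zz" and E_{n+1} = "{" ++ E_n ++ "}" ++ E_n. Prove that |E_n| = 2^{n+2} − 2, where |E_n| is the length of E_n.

Base case: |E_0| = 2, and 2^{0+2} − 2 = 2.
Assume |E_m| = 2^{m+2} − 2.
Then |E_{m+1}| = 1 + |E_m| + 1 + |E_m| = 2|E_m| + 2 = 2(2^{m+2} − 2) + 2 = 2^{m+3} − 4 + 2 = 2^{m+3} − 2.
By induction, |E_n| = 2^{n+2} − 2 for all n ≥ 0.

|E_n| = 2^{n+2} − 2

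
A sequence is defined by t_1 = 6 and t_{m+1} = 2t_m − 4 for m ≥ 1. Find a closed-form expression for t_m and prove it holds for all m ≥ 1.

Claim: t_m = 2^m + 4.

Base case: t_1 = 6, and 2^1 + 4 = 2 + 4 = 6.
Assume t_k = 2^k + 4 for some k ≥ 1.
Then t_{k+1} = 2t_k − 4 = 2·(2^k + 4) − 4 = 2^{k+1} + 8 − 4 = 2^{k+1} + 4.
Hence t_m = 2^m + 4 for every m ≥ 1, by induction.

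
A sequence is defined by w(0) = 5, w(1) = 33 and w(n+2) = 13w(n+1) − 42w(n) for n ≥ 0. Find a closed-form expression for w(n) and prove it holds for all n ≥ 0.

Claim: w(n) = 3·7^n + 2·6^n.

Base cases: w(0) = 5 and 3·7^0 + 2·6^0 = 5; w(1) = 33 and 3·7^1 + 2·6^1 = 33.
Assume w(j) = 3·7^j + 2·6^j for all 0 ≤ j ≤ k, where k ≥ 1.
Then w(k+1) = 13w(k) − 42w(k−1) = 13·(3·7^k + 2·6^k) − 42·(3·7^{k−1} + 2·6^{k−1}) = 3·(13·7 − 42)7^{k−1} + 2·(13·6 − 42)6^{k−1} = 147·7^{k−1} + 72·6^{k−1} = 3·7^{k+1} + 2·6^{k+1}.
Hence w(n) = 3·7^n + 2·6^n for every n ≥ 0, by strong induction.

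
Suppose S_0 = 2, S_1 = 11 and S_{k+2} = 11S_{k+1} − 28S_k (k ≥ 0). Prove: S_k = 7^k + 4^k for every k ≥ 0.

Base cases: S_0 = 2 and 7^0 + 4^0 = 2; S_1 = 11 and 7^1 + 4^1 = 11.
Assume S_i = 7^i + 4^i for all 0 ≤ i ≤ j, where j ≥ 1.
Then S_{j+1} = 11S_j − 28S_{j−1} = 11·(7^j + 4^j) − 28·(7^{j−1} + 4^{j−1}) = (11·7 − 28)7^{j−1} + (11·4 − 28)4^{j−1} = 49·7^{j−1} + 16·4^{j−1} = 7^{j+1} + 4^{j+1}.
By strong induction, S_k = 7^k + 4^k for all k ≥ 0.

S_k = 7^k + 4^k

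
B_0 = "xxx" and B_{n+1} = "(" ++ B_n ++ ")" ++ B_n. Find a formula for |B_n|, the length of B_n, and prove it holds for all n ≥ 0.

Claim: |B_n| = 5·2^n − 2.

Base case: |B_0| = 3, and 5·2^0 − 2 = 3.
Assume |B_j| = 5·2^j − 2.
Then |B_{j+1}| = 1 + |B_j| + 1 + |B_j| = 2|B_j| + 2 = 2(5·2^j − 2) + 2 = 5·2^{j+1} − 4 + 2 = 5·2^{j+1} − 2.
By induction, |B_n| = 5·2^n − 2 for all n ≥ 0.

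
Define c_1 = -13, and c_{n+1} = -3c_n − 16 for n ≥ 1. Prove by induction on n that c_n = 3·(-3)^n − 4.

Base case: c_1 = -13, and 3·(-3)^1 − 4 = -9 − 4 = -13.
Assume c_j = 3·(-3)^j − 4 for some j ≥ 1.
Then c_{j+1} = -3c_j − 16 = -3·(3·(-3)^j − 4) − 16 = -9·(-3)^j + 12 − 16 = 3·(-3)^{j+1} − 4.
Hence c_n = 3·(-3)^n − 4 for every n ≥ 1, by induction.

c_n = 3·(-3)^n − 4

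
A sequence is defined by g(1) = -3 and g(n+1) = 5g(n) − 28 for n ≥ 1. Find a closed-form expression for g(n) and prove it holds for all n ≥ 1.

Claim: g(n) = -2·5^n + 7.

Base case: g(1) = -3, and -2·5^1 + 7 = -10 + 7 = -3.
Assume g(m) = -2·5^m + 7 for some m ≥ 1.
Then g(m+1) = 5g(m) − 28 = 5·(-2·5^m + 7) − 28 = -10·5^m + 35 − 28 = -2·5^{m+1} + 7.
So the formula holds for m+1, and by induction g(n) = -2·5^n + 7 for all n ≥ 1.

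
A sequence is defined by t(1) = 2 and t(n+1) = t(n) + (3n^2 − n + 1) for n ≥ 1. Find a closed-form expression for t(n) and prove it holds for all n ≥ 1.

Claim: t(n) = n^3 − 2n^2 + 2n + 1.

Base case: t(1) = 2, and 1^3 − 2·1^2 + 2·1 + 1 = 2.
Assume t(j) = j^3 − 2j^2 + 2j + 1.
Then t(j+1) = t(j) + (3j^2 − j + 1) = (j^3 − 2j^2 + 2j + 1) + (3j^2 − j + 1) = j^3 + j^2 + j + 2,
and (j+1)^3 − 2·(j+1)^2 + 2·(j+1) + 1 = j^3 + j^2 + j + 2.
By induction, t(n) = n^3 − 2n^2 + 2n + 1 for all n ≥ 1.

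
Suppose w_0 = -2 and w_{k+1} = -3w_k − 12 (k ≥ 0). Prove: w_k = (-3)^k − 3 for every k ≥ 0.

Base case: w_0 = -2, and (-3)^0 − 3 = 1 − 3 = -2.
Assume w_j = (-3)^j − 3 for some j ≥ 0.
Then w_{j+1} = -3w_j − 12 = -3·((-3)^j − 3) − 12 = -3·(-3)^j + 9 − 12 = (-3)^{j+1} − 3.
Hence w_k = (-3)^k − 3 for every k ≥ 0, by induction.

w_k = (-3)^k − 3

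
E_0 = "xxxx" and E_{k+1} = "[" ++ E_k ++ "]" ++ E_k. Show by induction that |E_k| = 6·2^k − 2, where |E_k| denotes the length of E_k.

Base case: |E_0| = 4, and 6·2^0 − 2 = 4.
Assume |E_m| = 6·2^m − 2.
Then |E_{m+1}| = 1 + |E_m| + 1 + |E_m| = 2|E_m| + 2 = 2(6·2^m − 2) + 2 = 6·2^{m+1} − 4 + 2 = 6·2^{m+1} − 2.
Hence |E_k| = 6·2^k − 2 for every k ≥ 0, by induction.

|E_k| = 6·2^k − 2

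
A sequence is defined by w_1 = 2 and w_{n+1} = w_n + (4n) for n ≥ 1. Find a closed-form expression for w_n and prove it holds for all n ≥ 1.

Claim: w_n = 2n^2 − 2n + 2.

Base case: w_1 = 2, and 2·1^2 − 2·1 + 2 = 2.
Assume w_k = 2k^2 − 2k + 2.
Then w_{k+1} = w_k + (4k) = (2k^2 − 2k + 2) + (4k) = 2k^2 + 2k + 2,
and 2·(k+1)^2 − 2·(k+1) + 2 = 2k^2 + 2k + 2.
This completes the inductive step, so w_n = 2n^2 − 2n + 2 for all n ≥ 1.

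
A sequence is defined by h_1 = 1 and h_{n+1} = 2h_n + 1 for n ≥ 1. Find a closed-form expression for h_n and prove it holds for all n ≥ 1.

Claim: h_n = 2^n − 1.

Base case: h_1 = 1, and 2^1 − 1 = 2 − 1 = 1.
Assume h_r = 2^r − 1 for some r ≥ 1.
Then h_{r+1} = 2h_r + 1 = 2·(2^r − 1) + 1 = 2^{r+1} − 2 + 1 = 2^{r+1} − 1.
This completes the inductive step, so h_n = 2^n − 1 for all n ≥ 1.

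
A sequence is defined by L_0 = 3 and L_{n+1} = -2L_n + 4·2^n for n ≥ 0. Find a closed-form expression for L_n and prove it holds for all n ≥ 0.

Claim: L_n = 2·(-2)^n + 2^n.

Base case: L_0 = 3, and 2·(-2)^0 + 2^0 = 2 + 1 = 3.
Assume L_k = 2·(-2)^k + 2^k for some k ≥ 0.
Then L_{k+1} = -2L_k + 4·2^k = -2·(2·(-2)^k + 2^k) + 4·2^k = 2·(-2)^{k+1} − 2·2^k + 4·2^k = 2·(-2)^{k+1} + 2·2^k = 2·(-2)^{k+1} + 2^{k+1}.
By induction, L_n = 2·(-2)^n + 2^n for all n ≥ 0.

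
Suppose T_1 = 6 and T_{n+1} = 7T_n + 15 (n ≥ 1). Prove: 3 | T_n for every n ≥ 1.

Base case: T_1 = 6 = 3·2, so 3 | T_1.
Assume 3 | T_k, so T_k = 3t for some integer t.
Then T_{k+1} = 7T_k + 15 = 7·(3t) + 15 = 3(7t + 5), so 3 | T_{k+1}.
This completes the inductive step, so 3 | T_n for all n ≥ 1.

3 | T_n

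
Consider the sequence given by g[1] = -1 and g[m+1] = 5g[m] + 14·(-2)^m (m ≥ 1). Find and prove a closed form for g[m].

Claim: g[m] = -5^m − 2·(-2)^m.

Base case: g[1] = -1, and -5^1 − 2·(-2)^1 = -5 + 4 = -1.
Assume g[j] = -5^j − 2·(-2)^j for some j ≥ 1.
Then g[j+1] = 5g[j] + 14·(-2)^j = 5·(-5^j − 2·(-2)^j) + 14·(-2)^j = -5^{j+1} − 10·(-2)^j + 14·(-2)^j = -5^{j+1} + 4·(-2)^j = -5^{j+1} − 2·(-2)^{j+1}.
So the formula holds for j+1, and by induction g[m] = -5^m − 2·(-2)^m for all m ≥ 1.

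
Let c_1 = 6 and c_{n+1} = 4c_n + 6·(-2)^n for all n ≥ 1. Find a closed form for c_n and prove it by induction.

Claim: c_n = 4^n − (-2)^n.

Base case: c_1 = 6, and 4^1 − (-2)^1 = 4 + 2 = 6.
Assume c_r = 4^r − (-2)^r for some r ≥ 1.
Then c_{r+1} = 4c_r + 6·(-2)^r = 4·(4^r − (-2)^r) + 6·(-2)^r = 4^{r+1} − 4·(-2)^r + 6·(-2)^r = 4^{r+1} + 2·(-2)^r = 4^{r+1} − (-2)^{r+1}.
So the formula holds for r+1, and by induction c_n = 4^n − (-2)^n for all n ≥ 1.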